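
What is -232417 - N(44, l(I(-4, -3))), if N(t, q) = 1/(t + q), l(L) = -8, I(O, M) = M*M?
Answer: -8367013/36 ≈ -2.3242e+5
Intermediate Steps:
I(O, M) = M²
N(t, q) = 1/(q + t)
-232417 - N(44, l(I(-4, -3))) = -232417 - 1/(-8 + 44) = -232417 - 1/36 = -8367013/36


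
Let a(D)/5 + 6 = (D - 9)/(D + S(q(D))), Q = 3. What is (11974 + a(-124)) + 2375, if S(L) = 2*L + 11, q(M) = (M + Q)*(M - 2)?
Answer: 434996236/30379 ≈ 14319.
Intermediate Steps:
q(M) = (-2 + M)*(3 + M) (q(M) = (M + 3)*(M - 2) = (3 + M)*(-2 + M) = (-2 + M)*(3 + M))
S(L) = 11 + 2*L
a(D) = -30 + 5*(-9 + D)/(-1 + 2*D**2 + 3*D) (a(D) = -30 + 5*((D - 9)/(D + (11 + 2*(-6 + D + D**2)))) = -30 + 5*((-9 + D)/(D + (11 + (-12 + 2*D + 2*D**2)))) = -30 + 5*((-9 + D)/(D + (-1 + 2*D + 2*D**2))) = -30 + 5*((-9 + D)/(-1 + 2*D**2 + 3*D)) = -30 + 5*(-9 + D)/(-1 + 2*D**2 + 3*D))
(11974 + a(-124)) + 2375 = (11974 + 5*(-3 - 17*(-124) - 12*(-124)**2)/(-1 + 2*(-124)**2 + 3*(-124))) + 2375 = (11974 + 5*(-3 + 2108 - 12*15376)/(-1 + 2*15376 - 372)) + 2375 = (11974 + 5*(-3 + 2108 - 184512)/(-1 + 30752 - 372)) + 2375 = (11974 + 5*(-182407)/30379) + 2375 = (11974 + 5*(1/30379)*(-182407)) + 2375 = (11974 - 912035/30379) + 2375 = 362846111/30379 + 2375 = 434996236/30379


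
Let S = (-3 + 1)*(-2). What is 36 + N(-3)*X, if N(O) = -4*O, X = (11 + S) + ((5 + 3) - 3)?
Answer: 276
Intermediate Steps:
S = 4 (S = -2*(-2) = 4)
X = 20 (X = (11 + 4) + ((5 + 3) - 3) = 15 + (8 - 3) = 15 + 5 = 20)
36 + N(-3)*X = 36 - 4*(-3)*20 = 36 + 12*20 = 36 + 240 = 276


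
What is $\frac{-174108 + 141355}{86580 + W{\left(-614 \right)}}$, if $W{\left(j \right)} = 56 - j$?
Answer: $- \frac{32753}{87250} \approx -0.37539$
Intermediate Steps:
$\frac{-174108 + 141355}{86580 + W{\left(-614 \right)}} = \frac{-174108 + 141355}{86580 + \left(56 - -614\right)} = - \frac{32753}{86580 + \left(56 + 614\right)} = - \frac{32753}{86580 + 670} = - \frac{32753}{87250}$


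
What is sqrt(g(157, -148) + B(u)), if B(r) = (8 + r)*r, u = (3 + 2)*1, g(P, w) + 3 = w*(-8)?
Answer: sqrt(1246) ≈ 35.299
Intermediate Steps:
g(P, w) = -3 - 8*w (g(P, w) = -3 + w*(-8) = -3 - 8*w)
u = 5 (u = 5*1 = 5)
B(r) = r*(8 + r)
sqrt(g(157, -148) + B(u)) = sqrt((-3 - 8*(-148)) + 5*(8 + 5)) = sqrt((-3 + 1184) + 5*13) = sqrt(1181 + 65) = sqrt(1246)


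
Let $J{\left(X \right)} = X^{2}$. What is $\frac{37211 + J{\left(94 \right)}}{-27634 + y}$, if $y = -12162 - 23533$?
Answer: $- \frac{46047}{63329} \approx -0.72711$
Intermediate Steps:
$y = -35695$
$\frac{37211 + J{\left(94 \right)}}{-27634 + y} = \frac{37211 + 94^{2}}{-27634 - 35695} = \frac{37211 + 8836}{-63329} = 46047 \left(- \frac{1}{63329}\right) = - \frac{46047}{63329}$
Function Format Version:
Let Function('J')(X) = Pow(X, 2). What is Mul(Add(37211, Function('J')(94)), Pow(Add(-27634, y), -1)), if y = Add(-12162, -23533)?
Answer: Rational(-46047, 63329) ≈ -0.72711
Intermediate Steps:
y = -35695
Mul(Add(37211, Function('J')(94)), Pow(Add(-27634, y), -1)) = Mul(Add(37211, Pow(94, 2)), Pow(Add(-27634, -35695), -1)) = Mul(Add(37211, 8836), Pow(-63329, -1)) = Mul(46047, Rational(-1, 63329)) = Rational(-46047, 63329)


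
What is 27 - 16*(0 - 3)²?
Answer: -117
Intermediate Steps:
27 - 16*(0 - 3)² = 27 - 16*(-3)² = 27 - 16*9 = 27 - 144 = -117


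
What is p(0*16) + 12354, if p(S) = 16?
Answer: 12370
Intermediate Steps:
p(0*16) + 12354 = 16 + 12354 = 12370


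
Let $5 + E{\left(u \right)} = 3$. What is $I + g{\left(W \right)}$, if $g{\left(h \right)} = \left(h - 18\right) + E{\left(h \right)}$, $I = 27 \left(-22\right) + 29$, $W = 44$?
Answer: $-541$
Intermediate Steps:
$E{\left(u \right)} = -2$ ($E{\left(u \right)} = -5 + 3 = -2$)
$I = -565$ ($I = -594 + 29 = -565$)
$g{\left(h \right)} = -20 + h$ ($g{\left(h \right)} = \left(h - 18\right) - 2 = \left(-18 + h\right) - 2 = -20 + h$)
$I + g{\left(W \right)} = -565 + \left(-20 + 44\right) = -565 + 24 = -541$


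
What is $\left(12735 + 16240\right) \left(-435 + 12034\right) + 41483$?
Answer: $336122508$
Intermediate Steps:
$\left(12735 + 16240\right) \left(-435 + 12034\right) + 41483 = 28975 \cdot 11599 + 41483 = 336081025 + 41483 = 336122508$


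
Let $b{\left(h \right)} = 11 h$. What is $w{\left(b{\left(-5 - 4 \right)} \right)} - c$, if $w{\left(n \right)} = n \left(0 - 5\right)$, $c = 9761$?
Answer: $-9266$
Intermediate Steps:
$w{\left(n \right)} = - 5 n$ ($w{\left(n \right)} = n \left(-5\right) = - 5 n$)
$w{\left(b{\left(-5 - 4 \right)} \right)} - c = - 5 \cdot 11 \left(-5 - 4\right) - 9761 = - 5 \cdot 11 \left(-9\right) - 9761 = \left(-5\right) \left(-99\right) - 9761 = 495 - 9761 = -9266$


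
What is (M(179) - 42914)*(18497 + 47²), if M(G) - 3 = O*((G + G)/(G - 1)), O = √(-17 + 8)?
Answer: -888515166 + 11119122*I/89 ≈ -8.8852e+8 + 1.2493e+5*I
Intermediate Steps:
O = 3*I (O = √(-9) = 3*I ≈ 3.0*I)
M(G) = 3 + 6*I*G/(-1 + G) (M(G) = 3 + (3*I)*((G + G)/(G - 1)) = 3 + (3*I)*((2*G)/(-1 + G)) = 3 + (3*I)*(2*G/(-1 + G)) = 3 + 6*I*G/(-1 + G))
(M(179) - 42914)*(18497 + 47²) = ((-3 + 179*(3 + 6*I))/(-1 + 179) - 42914)*(18497 + 47²) = ((-3 + (537 + 1074*I))/178 - 42914)*(18497 + 2209) = ((534 + 1074*I)/178 - 42914)*20706 = ((3 + 537*I/89) - 42914)*20706 = (-42911 + 537*I/89)*20706 = -888515166 + 11119122*I/89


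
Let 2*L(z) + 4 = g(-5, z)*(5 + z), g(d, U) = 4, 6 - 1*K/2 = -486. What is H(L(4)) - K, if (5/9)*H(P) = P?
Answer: -4776/5 ≈ -955.20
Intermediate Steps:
K = 984 (K = 12 - 2*(-486) = 12 + 972 = 984)
L(z) = 8 + 2*z (L(z) = -2 + (4*(5 + z))/2 = -2 + (20 + 4*z)/2 = -2 + (10 + 2*z) = 8 + 2*z)
H(P) = 9*P/5
H(L(4)) - K = 9*(8 + 2*4)/5 - 1*984 = 9*(8 + 8)/5 - 984 = (9/5)*16 - 984 = 144/5 - 984 = -4776/5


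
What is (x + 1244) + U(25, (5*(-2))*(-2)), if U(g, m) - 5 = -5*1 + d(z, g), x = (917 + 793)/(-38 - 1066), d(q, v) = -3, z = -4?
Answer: 228059/184 ≈ 1239.5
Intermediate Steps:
x = -285/184 (x = 1710/(-1104) = 1710*(-1/1104) = -285/184 ≈ -1.5489)
U(g, m) = -3 (U(g, m) = 5 + (-5*1 - 3) = 5 + (-5 - 3) = 5 - 8 = -3)
(x + 1244) + U(25, (5*(-2))*(-2)) = (-285/184 + 1244) - 3 = 228611/184 - 3 = 228059/184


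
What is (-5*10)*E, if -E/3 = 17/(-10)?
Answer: -255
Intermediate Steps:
E = 51/10 (E = -51/(-10) = -51*(-1)/10 = -3*(-17/10) = 51/10 ≈ 5.1000)
(-5*10)*E = -5*10*(51/10) = -50*51/10 = -255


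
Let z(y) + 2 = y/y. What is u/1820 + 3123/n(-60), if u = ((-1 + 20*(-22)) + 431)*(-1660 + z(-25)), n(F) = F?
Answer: -78121/1820 ≈ -42.924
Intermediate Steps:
z(y) = -1 (z(y) = -2 + y/y = -2 + 1 = -1)
u = 16610 (u = ((-1 + 20*(-22)) + 431)*(-1660 - 1) = ((-1 - 440) + 431)*(-1661) = (-441 + 431)*(-1661) = -10*(-1661) = 16610)
u/1820 + 3123/n(-60) = 16610/1820 + 3123/(-60) = 16610*(1/1820) + 3123*(-1/60) = 1661/182 - 1041/20 = -78121/1820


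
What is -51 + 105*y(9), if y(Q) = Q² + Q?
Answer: 9399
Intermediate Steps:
y(Q) = Q + Q²
-51 + 105*y(9) = -51 + 105*(9*(1 + 9)) = -51 + 105*(9*10) = -51 + 105*90 = -51 + 9450 = 9399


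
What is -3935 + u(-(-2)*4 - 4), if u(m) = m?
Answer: -3931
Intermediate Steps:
-3935 + u(-(-2)*4 - 4) = -3935 + (-(-2)*4 - 4) = -3935 + (-2*(-4) - 4) = -3935 + (8 - 4) = -3935 + 4 = -3931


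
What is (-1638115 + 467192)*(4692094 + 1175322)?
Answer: -6870292344968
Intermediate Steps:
(-1638115 + 467192)*(4692094 + 1175322) = -1170923*5867416 = -6870292344968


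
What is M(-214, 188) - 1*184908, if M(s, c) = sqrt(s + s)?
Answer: -184908 + 2*I*sqrt(107) ≈ -1.8491e+5 + 20.688*I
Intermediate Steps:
M(s, c) = sqrt(2)*sqrt(s) (M(s, c) = sqrt(2*s) = sqrt(2)*sqrt(s))
M(-214, 188) - 1*184908 = sqrt(2)*sqrt(-214) - 1*184908 = sqrt(2)*(I*sqrt(214)) - 184908 = 2*I*sqrt(107) - 184908 = -184908 + 2*I*sqrt(107)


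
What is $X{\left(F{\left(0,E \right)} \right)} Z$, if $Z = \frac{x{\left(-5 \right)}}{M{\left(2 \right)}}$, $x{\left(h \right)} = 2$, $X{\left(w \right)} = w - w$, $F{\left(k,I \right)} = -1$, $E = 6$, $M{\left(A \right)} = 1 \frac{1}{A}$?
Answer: $0$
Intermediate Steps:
$M{\left(A \right)} = \frac{1}{A}$
$X{\left(w \right)} = 0$
$Z = 4$ ($Z = \frac{2}{\frac{1}{2}} = 2 \frac{1}{\frac{1}{2}} = 2 \cdot 2 = 4$)
$X{\left(F{\left(0,E \right)} \right)} Z = 0 \cdot 4 = 0$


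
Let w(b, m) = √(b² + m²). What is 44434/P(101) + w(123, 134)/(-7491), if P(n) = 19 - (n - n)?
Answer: 44434/19 - √33085/7491 ≈ 2338.6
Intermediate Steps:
P(n) = 19 (P(n) = 19 - 1*0 = 19 + 0 = 19)
44434/P(101) + w(123, 134)/(-7491) = 44434/19 + √(123² + 134²)/(-7491) = 44434*(1/19) + √(15129 + 17956)*(-1/7491) = 44434/19 + √33085*(-1/7491) = 44434/19 - √33085/7491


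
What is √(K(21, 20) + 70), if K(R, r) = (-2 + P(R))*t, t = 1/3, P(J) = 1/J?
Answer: √30583/21 ≈ 8.3276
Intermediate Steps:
P(J) = 1/J
t = ⅓ ≈ 0.33333
K(R, r) = -⅔ + 1/(3*R) (K(R, r) = (-2 + 1/R)*(⅓) = -⅔ + 1/(3*R))
√(K(21, 20) + 70) = √((⅓)*(1 - 2*21)/21 + 70) = √((⅓)*(1/21)*(1 - 42) + 70) = √((⅓)*(1/21)*(-41) + 70) = √(-41/63 + 70) = √(4369/63) = √30583/21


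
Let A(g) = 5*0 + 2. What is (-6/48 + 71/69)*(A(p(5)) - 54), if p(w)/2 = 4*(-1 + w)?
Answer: -6487/138 ≈ -47.007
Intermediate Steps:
p(w) = -8 + 8*w (p(w) = 2*(4*(-1 + w)) = 2*(-4 + 4*w) = -8 + 8*w)
A(g) = 2 (A(g) = 0 + 2 = 2)
(-6/48 + 71/69)*(A(p(5)) - 54) = (-6/48 + 71/69)*(2 - 54) = (-6*1/48 + 71*(1/69))*(-52) = (-⅛ + 71/69)*(-52) = (499/552)*(-52) = -6487/138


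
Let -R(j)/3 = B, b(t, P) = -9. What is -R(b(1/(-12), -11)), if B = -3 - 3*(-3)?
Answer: 18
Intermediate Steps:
B = 6 (B = -3 + 9 = 6)
R(j) = -18 (R(j) = -3*6 = -18)
-R(b(1/(-12), -11)) = -1*(-18) = 18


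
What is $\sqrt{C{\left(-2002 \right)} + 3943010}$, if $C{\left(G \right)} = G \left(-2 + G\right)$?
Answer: $\sqrt{7955018} \approx 2820.5$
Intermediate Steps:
$\sqrt{C{\left(-2002 \right)} + 3943010} = \sqrt{- 2002 \left(-2 - 2002\right) + 3943010} = \sqrt{\left(-2002\right) \left(-2004\right) + 3943010} = \sqrt{4012008 + 3943010} = \sqrt{7955018}$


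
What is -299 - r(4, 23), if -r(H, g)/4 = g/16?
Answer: -1173/4 ≈ -293.25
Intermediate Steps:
r(H, g) = -g/4 (r(H, g) = -4*g/16 = -g/4)
-299 - r(4, 23) = -299 - (-1)*23/4 = -299 - 1*(-23/4) = -299 + 23/4 = -1173/4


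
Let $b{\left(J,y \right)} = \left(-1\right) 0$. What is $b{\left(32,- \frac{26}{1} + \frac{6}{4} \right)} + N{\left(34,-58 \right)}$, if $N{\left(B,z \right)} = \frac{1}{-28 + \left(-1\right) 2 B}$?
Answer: $- \frac{1}{96} \approx -0.010417$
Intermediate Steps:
$b{\left(J,y \right)} = 0$
$N{\left(B,z \right)} = \frac{1}{-28 - 2 B}$
$b{\left(32,- \frac{26}{1} + \frac{6}{4} \right)} + N{\left(34,-58 \right)} = 0 - \frac{1}{28 + 2 \cdot 34} = 0 - \frac{1}{28 + 68} = 0 - \frac{1}{96} = - \frac{1}{96}$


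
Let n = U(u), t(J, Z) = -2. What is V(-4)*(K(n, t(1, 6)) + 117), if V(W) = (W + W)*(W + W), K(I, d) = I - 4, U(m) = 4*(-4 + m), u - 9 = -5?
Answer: 7232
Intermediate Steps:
u = 4 (u = 9 - 5 = 4)
U(m) = -16 + 4*m
n = 0 (n = -16 + 4*4 = -16 + 16 = 0)
K(I, d) = -4 + I
V(W) = 4*W² (V(W) = (2*W)*(2*W) = 4*W²)
V(-4)*(K(n, t(1, 6)) + 117) = (4*(-4)²)*((-4 + 0) + 117) = (4*16)*(-4 + 117) = 64*113 = 7232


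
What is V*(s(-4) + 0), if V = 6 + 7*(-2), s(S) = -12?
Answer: 96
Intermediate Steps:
V = -8 (V = 6 - 14 = -8)
V*(s(-4) + 0) = -8*(-12 + 0) = -8*(-12) = 96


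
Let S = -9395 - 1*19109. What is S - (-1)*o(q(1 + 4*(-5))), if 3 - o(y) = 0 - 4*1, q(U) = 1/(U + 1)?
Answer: -28497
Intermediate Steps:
q(U) = 1/(1 + U)
o(y) = 7 (o(y) = 3 - (0 - 4*1) = 3 - (0 - 4) = 3 - 1*(-4) = 3 + 4 = 7)
S = -28504 (S = -9395 - 19109 = -28504)
S - (-1)*o(q(1 + 4*(-5))) = -28504 - (-1)*7 = -28504 - 1*(-7) = -28504 + 7 = -28497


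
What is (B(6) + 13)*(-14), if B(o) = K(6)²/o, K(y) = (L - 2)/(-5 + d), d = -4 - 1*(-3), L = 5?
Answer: -2191/12 ≈ -182.58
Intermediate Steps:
d = -1 (d = -4 + 3 = -1)
K(y) = -½ (K(y) = (5 - 2)/(-5 - 1) = 3/(-6) = 3*(-⅙) = -½)
B(o) = 1/(4*o) (B(o) = (-½)²/o = 1/(4*o))
(B(6) + 13)*(-14) = ((¼)/6 + 13)*(-14) = ((¼)*(⅙) + 13)*(-14) = (1/24 + 13)*(-14) = (313/24)*(-14) = -2191/12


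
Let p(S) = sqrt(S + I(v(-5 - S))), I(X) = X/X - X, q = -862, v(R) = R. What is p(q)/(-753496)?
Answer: -I*sqrt(1718)/753496 ≈ -5.5009e-5*I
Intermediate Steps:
I(X) = 1 - X
p(S) = sqrt(6 + 2*S) (p(S) = sqrt(S + (1 - (-5 - S))) = sqrt(S + (1 + (5 + S))) = sqrt(S + (6 + S)) = sqrt(6 + 2*S))
p(q)/(-753496) = sqrt(6 + 2*(-862))/(-753496) = sqrt(6 - 1724)*(-1/753496) = sqrt(-1718)*(-1/753496) = (I*sqrt(1718))*(-1/753496) = -I*sqrt(1718)/753496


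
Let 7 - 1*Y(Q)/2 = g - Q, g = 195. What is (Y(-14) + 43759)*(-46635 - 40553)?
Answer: -3780035740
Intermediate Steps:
Y(Q) = -376 + 2*Q (Y(Q) = 14 - 2*(195 - Q) = 14 + (-390 + 2*Q) = -376 + 2*Q)
(Y(-14) + 43759)*(-46635 - 40553) = ((-376 + 2*(-14)) + 43759)*(-46635 - 40553) = ((-376 - 28) + 43759)*(-87188) = (-404 + 43759)*(-87188) = 43355*(-87188) = -3780035740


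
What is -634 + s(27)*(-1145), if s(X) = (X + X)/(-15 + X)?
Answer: -11573/2 ≈ -5786.5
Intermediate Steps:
s(X) = 2*X/(-15 + X) (s(X) = (2*X)/(-15 + X) = 2*X/(-15 + X))
-634 + s(27)*(-1145) = -634 + (2*27/(-15 + 27))*(-1145) = -634 + (2*27/12)*(-1145) = -634 + (2*27*(1/12))*(-1145) = -634 + (9/2)*(-1145) = -634 - 10305/2 = -11573/2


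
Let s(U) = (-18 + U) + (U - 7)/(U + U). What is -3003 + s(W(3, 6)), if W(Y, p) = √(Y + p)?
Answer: -9056/3 ≈ -3018.7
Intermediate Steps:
s(U) = -18 + U + (-7 + U)/(2*U) (s(U) = (-18 + U) + (-7 + U)/((2*U)) = (-18 + U) + (-7 + U)*(1/(2*U)) = (-18 + U) + (-7 + U)/(2*U) = -18 + U + (-7 + U)/(2*U))
-3003 + s(W(3, 6)) = -3003 + (-35/2 + √(3 + 6) - 7/(2*√(3 + 6))) = -3003 + (-35/2 + √9 - 7/(2*(√9))) = -3003 + (-35/2 + 3 - 7/2/3) = -3003 + (-35/2 + 3 - 7/2*⅓) = -3003 + (-35/2 + 3 - 7/6) = -3003 - 47/3 = -9056/3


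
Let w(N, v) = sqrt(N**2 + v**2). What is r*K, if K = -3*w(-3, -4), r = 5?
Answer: -75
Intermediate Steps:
K = -15 (K = -3*sqrt((-3)**2 + (-4)**2) = -3*sqrt(9 + 16) = -3*sqrt(25) = -3*5 = -15)
r*K = 5*(-15) = -75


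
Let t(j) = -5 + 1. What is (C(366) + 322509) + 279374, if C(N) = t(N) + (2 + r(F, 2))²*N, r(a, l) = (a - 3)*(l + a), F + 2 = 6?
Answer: 625303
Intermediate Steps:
F = 4 (F = -2 + 6 = 4)
r(a, l) = (-3 + a)*(a + l)
t(j) = -4
C(N) = -4 + 64*N (C(N) = -4 + (2 + (4² - 3*4 - 3*2 + 4*2))²*N = -4 + (2 + (16 - 12 - 6 + 8))²*N = -4 + (2 + 6)²*N = -4 + 8²*N = -4 + 64*N)
(C(366) + 322509) + 279374 = ((-4 + 64*366) + 322509) + 279374 = ((-4 + 23424) + 322509) + 279374 = (23420 + 322509) + 279374 = 345929 + 279374 = 625303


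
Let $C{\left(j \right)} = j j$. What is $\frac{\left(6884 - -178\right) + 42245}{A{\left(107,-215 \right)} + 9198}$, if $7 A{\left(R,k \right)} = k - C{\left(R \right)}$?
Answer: $\frac{345149}{52722} \approx 6.5466$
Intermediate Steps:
$C{\left(j \right)} = j^{2}$
$A{\left(R,k \right)} = - \frac{R^{2}}{7} + \frac{k}{7}$ ($A{\left(R,k \right)} = \frac{k - R^{2}}{7} = - \frac{R^{2}}{7} + \frac{k}{7}$)
$\frac{\left(6884 - -178\right) + 42245}{A{\left(107,-215 \right)} + 9198} = \frac{\left(6884 - -178\right) + 42245}{\left(- \frac{107^{2}}{7} + \frac{1}{7} \left(-215\right)\right) + 9198} = \frac{\left(6884 + 178\right) + 42245}{\left(\left(- \frac{1}{7}\right) 11449 - \frac{215}{7}\right) + 9198} = \frac{7062 + 42245}{\left(- \frac{11449}{7} - \frac{215}{7}\right) + 9198} = \frac{49307}{- \frac{11664}{7} + 9198} = \frac{49307}{\frac{52722}{7}} = 49307 \cdot \frac{7}{52722} = \frac{345149}{52722}$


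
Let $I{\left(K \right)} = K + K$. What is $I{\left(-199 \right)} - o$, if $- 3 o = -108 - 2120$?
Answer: $- \frac{3422}{3} \approx -1140.7$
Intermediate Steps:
$o = \frac{2228}{3}$ ($o = - \frac{-108 - 2120}{3} = \left(- \frac{1}{3}\right) \left(-2228\right) = \frac{2228}{3} \approx 742.67$)
$I{\left(K \right)} = 2 K$
$I{\left(-199 \right)} - o = 2 \left(-199\right) - \frac{2228}{3} = -398 - \frac{2228}{3} = - \frac{3422}{3}$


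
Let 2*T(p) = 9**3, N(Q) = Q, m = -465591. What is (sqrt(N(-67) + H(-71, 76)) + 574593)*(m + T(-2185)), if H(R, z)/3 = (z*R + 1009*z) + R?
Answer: -534631780629/2 - 1860906*sqrt(13349) ≈ -2.6753e+11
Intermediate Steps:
H(R, z) = 3*R + 3027*z + 3*R*z (H(R, z) = 3*((z*R + 1009*z) + R) = 3*((R*z + 1009*z) + R) = 3*((1009*z + R*z) + R) = 3*(R + 1009*z + R*z) = 3*R + 3027*z + 3*R*z)
T(p) = 729/2 (T(p) = (1/2)*9**3 = (1/2)*729 = 729/2)
(sqrt(N(-67) + H(-71, 76)) + 574593)*(m + T(-2185)) = (sqrt(-67 + (3*(-71) + 3027*76 + 3*(-71)*76)) + 574593)*(-465591 + 729/2) = (sqrt(-67 + (-213 + 230052 - 16188)) + 574593)*(-930453/2) = (sqrt(-67 + 213651) + 574593)*(-930453/2) = (sqrt(213584) + 574593)*(-930453/2) = (4*sqrt(13349) + 574593)*(-930453/2) = (574593 + 4*sqrt(13349))*(-930453/2) = -534631780629/2 - 1860906*sqrt(13349)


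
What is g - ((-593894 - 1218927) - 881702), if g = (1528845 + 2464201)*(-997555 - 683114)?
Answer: -6710985933251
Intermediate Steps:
g = -6710988627774 (g = 3993046*(-1680669) = -6710988627774)
g - ((-593894 - 1218927) - 881702) = -6710988627774 - ((-593894 - 1218927) - 881702) = -6710988627774 - (-1812821 - 881702) = -6710988627774 - 1*(-2694523) = -6710988627774 + 2694523 = -6710985933251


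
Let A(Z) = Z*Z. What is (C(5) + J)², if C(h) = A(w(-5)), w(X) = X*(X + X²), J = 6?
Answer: 100120036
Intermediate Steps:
A(Z) = Z²
C(h) = 10000 (C(h) = ((-5)²*(1 - 5))² = (25*(-4))² = (-100)² = 10000)
(C(5) + J)² = (10000 + 6)² = 10006² = 100120036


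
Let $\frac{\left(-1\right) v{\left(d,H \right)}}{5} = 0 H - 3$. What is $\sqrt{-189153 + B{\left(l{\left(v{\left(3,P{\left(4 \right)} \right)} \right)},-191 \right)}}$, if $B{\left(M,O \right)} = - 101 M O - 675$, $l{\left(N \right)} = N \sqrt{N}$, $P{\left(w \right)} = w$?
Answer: $\sqrt{-189828 + 289365 \sqrt{15}} \approx 964.82$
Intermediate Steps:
$v{\left(d,H \right)} = 15$ ($v{\left(d,H \right)} = - 5 \left(0 H - 3\right) = - 5 \left(0 - 3\right) = \left(-5\right) \left(-3\right) = 15$)
$l{\left(N \right)} = N^{\frac{3}{2}}$
$B{\left(M,O \right)} = -675 - 101 M O$ ($B{\left(M,O \right)} = - 101 M O - 675 = -675 - 101 M O$)
$\sqrt{-189153 + B{\left(l{\left(v{\left(3,P{\left(4 \right)} \right)} \right)},-191 \right)}} = \sqrt{-189153 - \left(675 + 101 \cdot 15^{\frac{3}{2}} \left(-191\right)\right)} = \sqrt{-189153 - \left(675 + 101 \cdot 15 \sqrt{15} \left(-191\right)\right)} = \sqrt{-189153 - \left(675 - 289365 \sqrt{15}\right)} = \sqrt{-189828 + 289365 \sqrt{15}}$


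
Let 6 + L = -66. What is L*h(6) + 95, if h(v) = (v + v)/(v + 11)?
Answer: 751/17 ≈ 44.176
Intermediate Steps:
L = -72 (L = -6 - 66 = -72)
h(v) = 2*v/(11 + v) (h(v) = (2*v)/(11 + v) = 2*v/(11 + v))
L*h(6) + 95 = -144*6/(11 + 6) + 95 = -144*6/17 + 95 = -72*12/17 + 95 = -864/17 + 95 = 751/17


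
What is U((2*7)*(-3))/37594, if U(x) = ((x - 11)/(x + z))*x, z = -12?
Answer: -371/338346 ≈ -0.0010965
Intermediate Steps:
U(x) = x*(-11 + x)/(-12 + x) (U(x) = ((x - 11)/(x - 12))*x = ((-11 + x)/(-12 + x))*x = x*(-11 + x)/(-12 + x))
U((2*7)*(-3))/37594 = (((2*7)*(-3))*(-11 + (2*7)*(-3))/(-12 + (2*7)*(-3)))/37594 = ((14*(-3))*(-11 + 14*(-3))/(-12 + 14*(-3)))*(1/37594) = -42*(-11 - 42)/(-12 - 42)*(1/37594) = -42*(-53)/(-54)*(1/37594) = -42*(-1/54)*(-53)*(1/37594) = -371/9*1/37594 = -371/338346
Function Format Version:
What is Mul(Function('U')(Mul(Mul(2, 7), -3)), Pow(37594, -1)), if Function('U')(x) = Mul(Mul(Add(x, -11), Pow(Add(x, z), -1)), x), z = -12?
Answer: Rational(-371, 338346) ≈ -0.0010965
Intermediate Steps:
Function('U')(x) = Mul(x, Pow(Add(-12, x), -1), Add(-11, x)) (Function('U')(x) = Mul(Mul(Add(x, -11), Pow(Add(x, -12), -1)), x) = Mul(Mul(Add(-11, x), Pow(Add(-12, x), -1)), x) = Mul(Mul(Pow(Add(-12, x), -1), Add(-11, x)), x) = Mul(x, Pow(Add(-12, x), -1), Add(-11, x)))
Mul(Function('U')(Mul(Mul(2, 7), -3)), Pow(37594, -1)) = Mul(Mul(Mul(Mul(2, 7), -3), Pow(Add(-12, Mul(Mul(2, 7), -3)), -1), Add(-11, Mul(Mul(2, 7), -3))), Pow(37594, -1)) = Mul(Mul(Mul(14, -3), Pow(Add(-12, Mul(14, -3)), -1), Add(-11, Mul(14, -3))), Rational(1, 37594)) = Mul(Mul(-42, Pow(Add(-12, -42), -1), Add(-11, -42)), Rational(1, 37594)) = Mul(Mul(-42, Pow(-54, -1), -53), Rational(1, 37594)) = Mul(Mul(-42, Rational(-1, 54), -53), Rational(1, 37594)) = Mul(Rational(-371, 9), Rational(1, 37594)) = Rational(-371, 338346)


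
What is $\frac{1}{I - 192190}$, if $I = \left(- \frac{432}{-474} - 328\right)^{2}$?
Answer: $- \frac{6241}{531752190} \approx -1.1737 \cdot 10^{-5}$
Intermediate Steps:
$I = \frac{667705600}{6241}$ ($I = \left(\left(-432\right) \left(- \frac{1}{474}\right) - 328\right)^{2} = \left(\frac{72}{79} - 328\right)^{2} = \left(- \frac{25840}{79}\right)^{2} = \frac{667705600}{6241} \approx 1.0699 \cdot 10^{5}$)
$\frac{1}{I - 192190} = \frac{1}{\frac{667705600}{6241} - 192190} = \frac{1}{- \frac{531752190}{6241}} = - \frac{6241}{531752190}$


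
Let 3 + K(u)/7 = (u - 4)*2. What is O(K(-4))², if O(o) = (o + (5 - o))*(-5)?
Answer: 625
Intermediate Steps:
K(u) = -77 + 14*u (K(u) = -21 + 7*((u - 4)*2) = -21 + 7*((-4 + u)*2) = -21 + 7*(-8 + 2*u) = -21 + (-56 + 14*u) = -77 + 14*u)
O(o) = -25 (O(o) = 5*(-5) = -25)
O(K(-4))² = (-25)² = 625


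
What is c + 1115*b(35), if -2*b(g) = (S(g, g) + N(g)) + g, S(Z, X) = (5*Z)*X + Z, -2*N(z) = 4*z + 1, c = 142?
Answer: -13657067/4 ≈ -3.4143e+6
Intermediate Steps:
N(z) = -½ - 2*z (N(z) = -(4*z + 1)/2 = -(1 + 4*z)/2 = -½ - 2*z)
S(Z, X) = Z + 5*X*Z (S(Z, X) = 5*X*Z + Z = Z + 5*X*Z)
b(g) = ¼ + g/2 - g*(1 + 5*g)/2 (b(g) = -((g*(1 + 5*g) + (-½ - 2*g)) + g)/2 = -((-½ - 2*g + g*(1 + 5*g)) + g)/2 = -(-½ - g + g*(1 + 5*g))/2 = ¼ + g/2 - g*(1 + 5*g)/2)
c + 1115*b(35) = 142 + 1115*(¼ - 5/2*35²) = 142 + 1115*(¼ - 5/2*1225) = 142 + 1115*(¼ - 6125/2) = 142 + 1115*(-12249/4) = 142 - 13657635/4 = -13657067/4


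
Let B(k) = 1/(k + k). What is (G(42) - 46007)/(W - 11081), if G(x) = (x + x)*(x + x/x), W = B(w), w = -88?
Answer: 7461520/1950257 ≈ 3.8259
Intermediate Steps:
B(k) = 1/(2*k)
W = -1/176 (W = (½)/(-88) = (½)*(-1/88) = -1/176 ≈ -0.0056818)
G(x) = 2*x*(1 + x) (G(x) = (2*x)*(x + 1) = (2*x)*(1 + x) = 2*x*(1 + x))
(G(42) - 46007)/(W - 11081) = (2*42*(1 + 42) - 46007)/(-1/176 - 11081) = (2*42*43 - 46007)/(-1950257/176) = (3612 - 46007)*(-176/1950257) = -42395*(-176/1950257) = 7461520/1950257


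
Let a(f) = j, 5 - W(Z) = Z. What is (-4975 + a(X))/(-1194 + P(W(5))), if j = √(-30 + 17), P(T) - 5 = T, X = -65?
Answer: 4975/1189 - I*√13/1189 ≈ 4.1842 - 0.0030324*I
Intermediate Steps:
W(Z) = 5 - Z
P(T) = 5 + T
j = I*√13 (j = √(-13) = I*√13 ≈ 3.6056*I)
a(f) = I*√13
(-4975 + a(X))/(-1194 + P(W(5))) = (-4975 + I*√13)/(-1194 + (5 + (5 - 1*5))) = (-4975 + I*√13)/(-1194 + (5 + (5 - 5))) = (-4975 + I*√13)/(-1194 + (5 + 0)) = (-4975 + I*√13)/(-1194 + 5) = (-4975 + I*√13)/(-1189) = (-4975 + I*√13)*(-1/1189) = 4975/1189 - I*√13/1189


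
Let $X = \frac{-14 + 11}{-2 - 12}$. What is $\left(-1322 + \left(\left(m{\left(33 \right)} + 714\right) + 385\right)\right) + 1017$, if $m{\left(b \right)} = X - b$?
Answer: $\frac{10657}{14} \approx 761.21$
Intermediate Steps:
$X = \frac{3}{14}$ ($X = - \frac{3}{-14} = \left(-3\right) \left(- \frac{1}{14}\right) = \frac{3}{14} \approx 0.21429$)
$m{\left(b \right)} = \frac{3}{14} - b$
$\left(-1322 + \left(\left(m{\left(33 \right)} + 714\right) + 385\right)\right) + 1017 = \left(-1322 + \left(\left(\left(\frac{3}{14} - 33\right) + 714\right) + 385\right)\right) + 1017 = \left(-1322 + \left(\left(- \frac{459}{14} + 714\right) + 385\right)\right) + 1017 = \left(-1322 + \left(\frac{9537}{14} + 385\right)\right) + 1017 = \left(-1322 + \frac{14927}{14}\right) + 1017 = - \frac{3581}{14} + 1017 = \frac{10657}{14}$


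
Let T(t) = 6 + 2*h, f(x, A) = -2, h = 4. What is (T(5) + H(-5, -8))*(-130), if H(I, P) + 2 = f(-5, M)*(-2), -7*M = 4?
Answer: -2080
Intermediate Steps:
M = -4/7 (M = -⅐*4 = -4/7 ≈ -0.57143)
H(I, P) = 2 (H(I, P) = -2 - 2*(-2) = -2 + 4 = 2)
T(t) = 14 (T(t) = 6 + 2*4 = 6 + 8 = 14)
(T(5) + H(-5, -8))*(-130) = (14 + 2)*(-130) = 16*(-130) = -2080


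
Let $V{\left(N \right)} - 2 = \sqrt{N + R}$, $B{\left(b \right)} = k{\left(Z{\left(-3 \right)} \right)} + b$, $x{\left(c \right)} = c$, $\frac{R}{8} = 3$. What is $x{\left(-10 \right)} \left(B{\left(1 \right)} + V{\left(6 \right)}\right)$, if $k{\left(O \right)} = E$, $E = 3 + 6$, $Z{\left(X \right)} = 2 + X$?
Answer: $-120 - 10 \sqrt{30} \approx -174.77$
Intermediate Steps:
$R = 24$ ($R = 8 \cdot 3 = 24$)
$E = 9$
$k{\left(O \right)} = 9$
$B{\left(b \right)} = 9 + b$
$V{\left(N \right)} = 2 + \sqrt{24 + N}$ ($V{\left(N \right)} = 2 + \sqrt{N + 24} = 2 + \sqrt{24 + N}$)
$x{\left(-10 \right)} \left(B{\left(1 \right)} + V{\left(6 \right)}\right) = - 10 \left(\left(9 + 1\right) + \left(2 + \sqrt{24 + 6}\right)\right) = - 10 \left(10 + \left(2 + \sqrt{30}\right)\right) = - 10 \left(12 + \sqrt{30}\right) = -120 - 10 \sqrt{30}$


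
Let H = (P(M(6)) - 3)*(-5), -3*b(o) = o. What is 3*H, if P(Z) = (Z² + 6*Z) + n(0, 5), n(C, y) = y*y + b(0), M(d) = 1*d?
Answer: -1410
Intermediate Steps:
b(o) = -o/3
M(d) = d
n(C, y) = y² (n(C, y) = y*y - ⅓*0 = y² + 0 = y²)
P(Z) = 25 + Z² + 6*Z (P(Z) = (Z² + 6*Z) + 5² = (Z² + 6*Z) + 25 = 25 + Z² + 6*Z)
H = -470 (H = ((25 + 6² + 6*6) - 3)*(-5) = ((25 + 36 + 36) - 3)*(-5) = (97 - 3)*(-5) = 94*(-5) = -470)
3*H = 3*(-470) = -1410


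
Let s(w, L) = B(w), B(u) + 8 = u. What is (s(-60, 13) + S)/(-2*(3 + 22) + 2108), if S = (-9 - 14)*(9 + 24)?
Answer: -827/2058 ≈ -0.40185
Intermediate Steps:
B(u) = -8 + u
s(w, L) = -8 + w
S = -759 (S = -23*33 = -759)
(s(-60, 13) + S)/(-2*(3 + 22) + 2108) = ((-8 - 60) - 759)/(-2*(3 + 22) + 2108) = (-68 - 759)/(-2*25 + 2108) = -827/(-50 + 2108) = -827/2058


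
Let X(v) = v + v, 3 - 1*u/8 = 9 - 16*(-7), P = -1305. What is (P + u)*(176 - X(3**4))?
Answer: -31486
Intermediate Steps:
u = -944 (u = 24 - 8*(9 - 16*(-7)) = 24 - 8*(9 + 112) = 24 - 8*121 = 24 - 968 = -944)
X(v) = 2*v
(P + u)*(176 - X(3**4)) = (-1305 - 944)*(176 - 2*3**4) = -2249*(176 - 2*81) = -2249*(176 - 1*162) = -2249*(176 - 162) = -2249*14 = -31486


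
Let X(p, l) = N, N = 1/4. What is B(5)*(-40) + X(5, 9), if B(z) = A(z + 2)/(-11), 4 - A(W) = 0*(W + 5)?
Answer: 651/44 ≈ 14.795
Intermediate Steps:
A(W) = 4 (A(W) = 4 - 0*(W + 5) = 4 - 0*(5 + W) = 4 - 1*0 = 4 + 0 = 4)
N = ¼ ≈ 0.25000
X(p, l) = ¼
B(z) = -4/11 (B(z) = 4/(-11) = 4*(-1/11) = -4/11)
B(5)*(-40) + X(5, 9) = -4/11*(-40) + ¼ = 160/11 + ¼ = 651/44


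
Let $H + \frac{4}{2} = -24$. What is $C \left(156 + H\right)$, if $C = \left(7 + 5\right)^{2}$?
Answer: $18720$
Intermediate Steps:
$H = -26$ ($H = -2 - 24 = -26$)
$C = 144$ ($C = 12^{2} = 144$)
$C \left(156 + H\right) = 144 \left(156 - 26\right) = 144 \cdot 130 = 18720$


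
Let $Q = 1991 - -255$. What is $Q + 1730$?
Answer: $3976$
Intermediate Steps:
$Q = 2246$ ($Q = 1991 + 255 = 2246$)
$Q + 1730 = 2246 + 1730 = 3976$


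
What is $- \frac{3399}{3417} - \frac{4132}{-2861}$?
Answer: $\frac{1464835}{3258679} \approx 0.44952$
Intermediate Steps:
$- \frac{3399}{3417} - \frac{4132}{-2861} = \left(-3399\right) \frac{1}{3417} - - \frac{4132}{2861} = - \frac{1133}{1139} + \frac{4132}{2861} = \frac{1464835}{3258679}$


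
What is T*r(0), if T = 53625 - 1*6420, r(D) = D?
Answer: 0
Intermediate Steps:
T = 47205 (T = 53625 - 6420 = 47205)
T*r(0) = 47205*0 = 0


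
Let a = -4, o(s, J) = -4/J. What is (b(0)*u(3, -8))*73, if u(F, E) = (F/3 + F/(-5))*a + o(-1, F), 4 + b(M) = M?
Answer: 12848/15 ≈ 856.53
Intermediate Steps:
b(M) = -4 + M
u(F, E) = -4/F - 8*F/15 (u(F, E) = (F/3 + F/(-5))*(-4) - 4/F = (F*(⅓) + F*(-⅕))*(-4) - 4/F = (F/3 - F/5)*(-4) - 4/F = (2*F/15)*(-4) - 4/F = -8*F/15 - 4/F = -4/F - 8*F/15)
(b(0)*u(3, -8))*73 = ((-4 + 0)*(-4/3 - 8/15*3))*73 = -4*(-4*⅓ - 8/5)*73 = -4*(-4/3 - 8/5)*73 = -4*(-44/15)*73 = (176/15)*73 = 12848/15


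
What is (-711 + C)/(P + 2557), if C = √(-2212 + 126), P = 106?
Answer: -711/2663 + I*√2086/2663 ≈ -0.26699 + 0.017151*I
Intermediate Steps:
C = I*√2086 (C = √(-2086) = I*√2086 ≈ 45.673*I)
(-711 + C)/(P + 2557) = (-711 + I*√2086)/(106 + 2557) = (-711 + I*√2086)/2663 = (-711 + I*√2086)*(1/2663) = -711/2663 + I*√2086/2663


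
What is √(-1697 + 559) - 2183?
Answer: -2183 + I*√1138 ≈ -2183.0 + 33.734*I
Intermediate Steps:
√(-1697 + 559) - 2183 = √(-1138) - 2183 = I*√1138 - 2183 = -2183 + I*√1138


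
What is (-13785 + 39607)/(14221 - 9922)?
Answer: 25822/4299 ≈ 6.0065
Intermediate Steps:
(-13785 + 39607)/(14221 - 9922) = 25822/4299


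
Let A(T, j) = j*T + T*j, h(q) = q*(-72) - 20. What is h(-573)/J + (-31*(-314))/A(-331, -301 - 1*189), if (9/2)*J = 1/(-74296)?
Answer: -2236034762746013/162190 ≈ -1.3787e+10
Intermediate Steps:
h(q) = -20 - 72*q (h(q) = -72*q - 20 = -20 - 72*q)
J = -1/334332 (J = (2/9)/(-74296) = (2/9)*(-1/74296) = -1/334332 ≈ -2.9910e-6)
A(T, j) = 2*T*j (A(T, j) = T*j + T*j = 2*T*j)
h(-573)/J + (-31*(-314))/A(-331, -301 - 1*189) = (-20 - 72*(-573))/(-1/334332) + (-31*(-314))/((2*(-331)*(-301 - 1*189))) = (-20 + 41256)*(-334332) + 9734/((2*(-331)*(-301 - 189))) = 41236*(-334332) + 9734/((2*(-331)*(-490))) = -13786514352 + 9734/324380 = -13786514352 + 9734*(1/324380) = -13786514352 + 4867/162190 = -2236034762746013/162190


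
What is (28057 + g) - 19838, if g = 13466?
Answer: 21685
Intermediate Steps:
(28057 + g) - 19838 = (28057 + 13466) - 19838 = 41523 - 19838 = 21685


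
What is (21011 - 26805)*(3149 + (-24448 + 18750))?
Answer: 14768906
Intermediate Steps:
(21011 - 26805)*(3149 + (-24448 + 18750)) = -5794*(3149 - 5698) = -5794*(-2549) = 14768906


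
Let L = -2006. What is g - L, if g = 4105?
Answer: 6111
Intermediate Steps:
g - L = 4105 - 1*(-2006) = 4105 + 2006 = 6111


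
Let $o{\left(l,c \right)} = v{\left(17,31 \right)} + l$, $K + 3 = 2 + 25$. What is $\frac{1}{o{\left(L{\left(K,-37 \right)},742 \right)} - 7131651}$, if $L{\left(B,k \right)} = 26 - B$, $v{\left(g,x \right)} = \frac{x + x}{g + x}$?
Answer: $- \frac{24}{171159545} \approx -1.4022 \cdot 10^{-7}$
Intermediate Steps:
$v{\left(g,x \right)} = \frac{2 x}{g + x}$
$K = 24$ ($K = -3 + \left(2 + 25\right) = -3 + 27 = 24$)
$o{\left(l,c \right)} = \frac{31}{24} + l$ ($o{\left(l,c \right)} = 2 \cdot 31 \frac{1}{17 + 31} + l = 2 \cdot 31 \cdot \frac{1}{48} + l = \frac{31}{24} + l$)
$\frac{1}{o{\left(L{\left(K,-37 \right)},742 \right)} - 7131651} = \frac{1}{\left(\frac{31}{24} + \left(26 - 24\right)\right) - 7131651} = \frac{1}{\left(\frac{31}{24} + 2\right) - 7131651} = \frac{1}{\frac{79}{24} - 7131651} = \frac{1}{- \frac{171159545}{24}} = - \frac{24}{171159545}$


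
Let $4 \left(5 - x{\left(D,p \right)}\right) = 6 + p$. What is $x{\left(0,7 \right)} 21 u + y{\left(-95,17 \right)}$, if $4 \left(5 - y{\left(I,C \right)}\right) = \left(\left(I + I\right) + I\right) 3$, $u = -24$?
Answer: $- \frac{2653}{4} \approx -663.25$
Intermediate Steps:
$x{\left(D,p \right)} = \frac{7}{2} - \frac{p}{4}$ ($x{\left(D,p \right)} = 5 - \frac{6 + p}{4} = 5 - \left(\frac{3}{2} + \frac{p}{4}\right) = \frac{7}{2} - \frac{p}{4}$)
$y{\left(I,C \right)} = 5 - \frac{9 I}{4}$ ($y{\left(I,C \right)} = 5 - \frac{\left(\left(I + I\right) + I\right) 3}{4} = 5 - \frac{\left(2 I + I\right) 3}{4} = 5 - \frac{3 I 3}{4} = 5 - \frac{9 I}{4}$)
$x{\left(0,7 \right)} 21 u + y{\left(-95,17 \right)} = \left(\frac{7}{2} - \frac{7}{4}\right) 21 \left(-24\right) + \left(5 - - \frac{855}{4}\right) = \left(\frac{7}{2} - \frac{7}{4}\right) 21 \left(-24\right) + \left(5 + \frac{855}{4}\right) = \frac{7}{4} \cdot 21 \left(-24\right) + \frac{875}{4} = \frac{147}{4} \left(-24\right) + \frac{875}{4} = -882 + \frac{875}{4} = - \frac{2653}{4}$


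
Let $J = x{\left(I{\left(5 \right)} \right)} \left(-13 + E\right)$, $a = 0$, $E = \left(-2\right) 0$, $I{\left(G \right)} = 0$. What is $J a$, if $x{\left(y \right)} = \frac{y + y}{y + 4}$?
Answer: $0$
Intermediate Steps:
$E = 0$
$x{\left(y \right)} = \frac{2 y}{4 + y}$
$J = 0$ ($J = 2 \cdot 0 \frac{1}{4 + 0} \left(-13 + 0\right) = 2 \cdot 0 \cdot \frac{1}{4} \left(-13\right) = 0 \left(-13\right) = 0$)
$J a = 0 \cdot 0 = 0$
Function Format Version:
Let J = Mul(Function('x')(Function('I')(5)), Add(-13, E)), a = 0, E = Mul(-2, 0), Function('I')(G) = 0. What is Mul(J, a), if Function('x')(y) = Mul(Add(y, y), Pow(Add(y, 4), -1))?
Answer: 0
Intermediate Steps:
E = 0
Function('x')(y) = Mul(2, y, Pow(Add(4, y), -1)) (Function('x')(y) = Mul(Mul(2, y), Pow(Add(4, y), -1)) = Mul(2, y, Pow(Add(4, y), -1)))
J = 0 (J = Mul(Mul(2, 0, Pow(Add(4, 0), -1)), Add(-13, 0)) = Mul(Mul(2, 0, Pow(4, -1)), -13) = Mul(Mul(2, 0, Rational(1, 4)), -13) = Mul(0, -13) = 0)
Mul(J, a) = Mul(0, 0) = 0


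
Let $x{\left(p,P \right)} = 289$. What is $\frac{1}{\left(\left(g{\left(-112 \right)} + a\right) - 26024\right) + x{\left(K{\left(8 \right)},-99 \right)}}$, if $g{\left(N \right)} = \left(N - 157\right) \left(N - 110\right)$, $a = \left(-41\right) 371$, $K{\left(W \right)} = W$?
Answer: $\frac{1}{18772} \approx 5.3271 \cdot 10^{-5}$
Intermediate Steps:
$a = -15211$
$g{\left(N \right)} = \left(-157 + N\right) \left(-110 + N\right)$
$\frac{1}{\left(\left(g{\left(-112 \right)} + a\right) - 26024\right) + x{\left(K{\left(8 \right)},-99 \right)}} = \frac{1}{\left(\left(\left(17270 + \left(-112\right)^{2} - -29904\right) - 15211\right) - 26024\right) + 289} = \frac{1}{\left(\left(\left(17270 + 12544 + 29904\right) - 15211\right) - 26024\right) + 289} = \frac{1}{\left(\left(59718 - 15211\right) - 26024\right) + 289} = \frac{1}{\left(44507 - 26024\right) + 289} = \frac{1}{18483 + 289} = \frac{1}{18772}$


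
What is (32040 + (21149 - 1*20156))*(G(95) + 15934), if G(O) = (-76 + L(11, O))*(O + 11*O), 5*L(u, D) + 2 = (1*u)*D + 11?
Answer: 5602594998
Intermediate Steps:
L(u, D) = 9/5 + D*u/5 (L(u, D) = -⅖ + ((1*u)*D + 11)/5 = -⅖ + (u*D + 11)/5 = -⅖ + (D*u + 11)/5 = -⅖ + (11 + D*u)/5 = -⅖ + (11/5 + D*u/5) = 9/5 + D*u/5)
G(O) = 12*O*(-371/5 + 11*O/5) (G(O) = (-76 + (9/5 + (⅕)*O*11))*(O + 11*O) = (-76 + (9/5 + 11*O/5))*(12*O) = (-371/5 + 11*O/5)*(12*O) = 12*O*(-371/5 + 11*O/5))
(32040 + (21149 - 1*20156))*(G(95) + 15934) = (32040 + (21149 - 1*20156))*((12/5)*95*(-371 + 11*95) + 15934) = (32040 + (21149 - 20156))*((12/5)*95*(-371 + 1045) + 15934) = (32040 + 993)*((12/5)*95*674 + 15934) = 33033*(153672 + 15934) = 33033*169606 = 5602594998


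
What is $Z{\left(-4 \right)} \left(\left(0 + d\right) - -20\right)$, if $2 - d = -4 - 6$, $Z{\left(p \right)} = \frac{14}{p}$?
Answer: $-112$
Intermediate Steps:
$d = 12$ ($d = 2 - \left(-4 - 6\right) = 2 - -10 = 2 + 10 = 12$)
$Z{\left(-4 \right)} \left(\left(0 + d\right) - -20\right) = \frac{14}{-4} \left(\left(0 + 12\right) - -20\right) = 14 \left(- \frac{1}{4}\right) \left(12 + 20\right) = \left(- \frac{7}{2}\right) 32 = -112$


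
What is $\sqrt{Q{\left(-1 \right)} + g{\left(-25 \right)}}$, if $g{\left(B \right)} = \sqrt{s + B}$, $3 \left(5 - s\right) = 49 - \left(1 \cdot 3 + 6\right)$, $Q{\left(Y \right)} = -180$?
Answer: $\frac{\sqrt{-1620 + 30 i \sqrt{3}}}{3} \approx 0.21514 + 13.418 i$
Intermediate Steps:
$s = - \frac{25}{3}$ ($s = 5 - \frac{49 - \left(1 \cdot 3 + 6\right)}{3} = 5 - \frac{49 - \left(3 + 6\right)}{3} = 5 - \frac{49 - 9}{3} = 5 - \frac{40}{3} = - \frac{25}{3} \approx -8.3333$)
$g{\left(B \right)} = \sqrt{- \frac{25}{3} + B}$
$\sqrt{Q{\left(-1 \right)} + g{\left(-25 \right)}} = \sqrt{-180 + \frac{\sqrt{-75 + 9 \left(-25\right)}}{3}} = \sqrt{-180 + \frac{\sqrt{-75 - 225}}{3}} = \sqrt{-180 + \frac{\sqrt{-300}}{3}} = \sqrt{-180 + \frac{10 i \sqrt{3}}{3}}$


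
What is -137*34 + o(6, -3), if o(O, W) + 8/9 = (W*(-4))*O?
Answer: -41282/9 ≈ -4586.9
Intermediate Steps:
o(O, W) = -8/9 - 4*O*W (o(O, W) = -8/9 + (W*(-4))*O = -8/9 + (-4*W)*O = -8/9 - 4*O*W)
-137*34 + o(6, -3) = -137*34 + (-8/9 - 4*6*(-3)) = -4658 + (-8/9 + 72) = -4658 + 640/9 = -41282/9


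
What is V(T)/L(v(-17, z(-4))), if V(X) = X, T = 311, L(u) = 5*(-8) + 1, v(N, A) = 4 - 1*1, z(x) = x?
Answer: -311/39 ≈ -7.9744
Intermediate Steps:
v(N, A) = 3 (v(N, A) = 4 - 1 = 3)
L(u) = -39 (L(u) = -40 + 1 = -39)
V(T)/L(v(-17, z(-4))) = 311/(-39) = 311*(-1/39) = -311/39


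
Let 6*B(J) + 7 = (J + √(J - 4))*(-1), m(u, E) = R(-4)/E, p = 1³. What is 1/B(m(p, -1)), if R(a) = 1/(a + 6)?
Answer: -156/187 + 36*I*√2/187 ≈ -0.83422 + 0.27225*I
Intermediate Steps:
R(a) = 1/(6 + a)
p = 1
m(u, E) = 1/(2*E) (m(u, E) = 1/((6 - 4)*E) = 1/(2*E))
B(J) = -7/6 - J/6 - √(-4 + J)/6 (B(J) = -7/6 + ((J + √(J - 4))*(-1))/6 = -7/6 + ((J + √(-4 + J))*(-1))/6 = -7/6 + (-J - √(-4 + J))/6 = -7/6 + (-J/6 - √(-4 + J)/6) = -7/6 - J/6 - √(-4 + J)/6)
1/B(m(p, -1)) = 1/(-7/6 - 1/(12*(-1)) - √(-4 + (½)/(-1))/6) = 1/(-7/6 - (-1)/12 - √(-4 + (½)*(-1))/6) = 1/(-7/6 - ⅙*(-½) - √(-4 - ½)/6) = 1/(-7/6 + 1/12 - I*√2/4) = 1/(-13/12 - I*√2/4)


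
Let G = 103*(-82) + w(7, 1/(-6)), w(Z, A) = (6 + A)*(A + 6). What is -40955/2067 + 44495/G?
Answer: -15713405545/625951677 ≈ -25.103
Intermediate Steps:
w(Z, A) = (6 + A)² (w(Z, A) = (6 + A)*(6 + A) = (6 + A)²)
G = -302831/36 (G = 103*(-82) + (6 + 1/(-6))² = -8446 + (6 + 1*(-⅙))² = -8446 + (6 - ⅙)² = -8446 + (35/6)² = -8446 + 1225/36 = -302831/36 ≈ -8412.0)
-40955/2067 + 44495/G = -40955/2067 + 44495/(-302831/36) = -40955*1/2067 + 44495*(-36/302831) = -40955/2067 - 1601820/302831 = -15713405545/625951677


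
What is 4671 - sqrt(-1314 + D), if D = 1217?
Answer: 4671 - I*sqrt(97) ≈ 4671.0 - 9.8489*I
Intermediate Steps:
4671 - sqrt(-1314 + D) = 4671 - sqrt(-1314 + 1217) = 4671 - sqrt(-97) = 4671 - I*sqrt(97)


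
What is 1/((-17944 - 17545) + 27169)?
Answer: -1/8320 ≈ -0.00012019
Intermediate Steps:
1/((-17944 - 17545) + 27169) = 1/(-35489 + 27169) = 1/(-8320) = -1/8320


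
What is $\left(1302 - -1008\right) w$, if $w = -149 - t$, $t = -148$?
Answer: $-2310$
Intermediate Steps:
$w = -1$ ($w = -149 - -148 = -149 + 148 = -1$)
$\left(1302 - -1008\right) w = \left(1302 - -1008\right) \left(-1\right) = \left(1302 + 1008\right) \left(-1\right) = 2310 \left(-1\right) = -2310$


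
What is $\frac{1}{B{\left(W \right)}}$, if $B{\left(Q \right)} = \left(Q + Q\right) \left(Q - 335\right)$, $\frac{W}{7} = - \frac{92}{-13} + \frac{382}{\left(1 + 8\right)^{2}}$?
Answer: $- \frac{1108809}{46214903308} \approx -2.3992 \cdot 10^{-5}$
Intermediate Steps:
$W = \frac{86926}{1053}$ ($W = 7 \left(- \frac{92}{-13} + \frac{382}{\left(1 + 8\right)^{2}}\right) = 7 \left(\left(-92\right) \left(- \frac{1}{13}\right) + \frac{382}{9^{2}}\right) = 7 \left(\frac{92}{13} + \frac{382}{81}\right) = 7 \cdot \frac{12418}{1053} = \frac{86926}{1053} \approx 82.551$)
$B{\left(Q \right)} = 2 Q \left(-335 + Q\right)$
$\frac{1}{B{\left(W \right)}} = \frac{1}{2 \cdot \frac{86926}{1053} \left(-335 + \frac{86926}{1053}\right)} = \frac{1}{2 \cdot \frac{86926}{1053} \left(- \frac{265829}{1053}\right)} = \frac{1}{- \frac{46214903308}{1108809}} = - \frac{1108809}{46214903308}$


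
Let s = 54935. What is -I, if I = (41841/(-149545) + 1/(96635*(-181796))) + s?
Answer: -2624066874532291129/47767001714740 ≈ -54935.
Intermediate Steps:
I = 2624066874532291129/47767001714740 (I = (41841/(-149545) + 1/(96635*(-181796))) + 54935 = (41841*(-1/149545) + (1/96635)*(-1/181796)) + 54935 = (-41841/149545 - 1/17567856460) + 54935 = -13364666950771/47767001714740 + 54935 = 2624066874532291129/47767001714740 ≈ 54935.)
-I = -1*2624066874532291129/47767001714740 = -2624066874532291129/47767001714740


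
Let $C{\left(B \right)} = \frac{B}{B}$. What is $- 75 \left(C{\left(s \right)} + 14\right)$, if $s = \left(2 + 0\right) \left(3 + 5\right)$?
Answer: $-1125$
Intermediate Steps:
$s = 16$ ($s = 2 \cdot 8 = 16$)
$C{\left(B \right)} = 1$
$- 75 \left(C{\left(s \right)} + 14\right) = - 75 \left(1 + 14\right) = \left(-75\right) 15 = -1125$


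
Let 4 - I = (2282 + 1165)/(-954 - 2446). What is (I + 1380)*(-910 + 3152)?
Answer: 5278841687/1700 ≈ 3.1052e+6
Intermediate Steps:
I = 17047/3400 (I = 4 - (2282 + 1165)/(-954 - 2446) = 4 - 3447/(-3400) = 4 - 3447*(-1)/3400 = 4 - 1*(-3447/3400) = 4 + 3447/3400 = 17047/3400 ≈ 5.0138)
(I + 1380)*(-910 + 3152) = (17047/3400 + 1380)*(-910 + 3152) = (4709047/3400)*2242 = 5278841687/1700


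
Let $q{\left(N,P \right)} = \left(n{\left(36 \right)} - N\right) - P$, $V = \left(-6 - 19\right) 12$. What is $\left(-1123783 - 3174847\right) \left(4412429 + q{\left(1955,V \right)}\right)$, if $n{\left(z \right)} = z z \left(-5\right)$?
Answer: $-18932430317220$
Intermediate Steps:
$V = -300$ ($V = \left(-25\right) 12 = -300$)
$n{\left(z \right)} = - 5 z^{2}$ ($n{\left(z \right)} = z^{2} \left(-5\right) = - 5 z^{2}$)
$q{\left(N,P \right)} = -6480 - N - P$ ($q{\left(N,P \right)} = \left(- 5 \cdot 36^{2} - N\right) - P = \left(\left(-5\right) 1296 - N\right) - P = \left(-6480 - N\right) - P = -6480 - N - P$)
$\left(-1123783 - 3174847\right) \left(4412429 + q{\left(1955,V \right)}\right) = \left(-1123783 - 3174847\right) \left(4412429 - 8135\right) = - 4298630 \left(4412429 - 8135\right) = \left(-4298630\right) 4404294 = -18932430317220$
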